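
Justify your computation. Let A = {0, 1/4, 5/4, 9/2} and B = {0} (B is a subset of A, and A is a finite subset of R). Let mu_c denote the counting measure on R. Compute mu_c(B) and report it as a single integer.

Counting measure assigns mu_c(E) = |E| (number of elements) when E is finite.
B has 1 element(s), so mu_c(B) = 1.

1


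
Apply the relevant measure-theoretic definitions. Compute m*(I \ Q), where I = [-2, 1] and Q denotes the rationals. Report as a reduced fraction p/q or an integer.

The interval I = [-2, 1] has m(I) = 1 - (-2) = 3 (endpoints are measure-zero, so open/closed/half-open agree). Write I = (I cap Q) u (I \ Q). The rationals in I are countable, so m*(I cap Q) = 0 (cover each rational by intervals whose total length is arbitrarily small). By countable subadditivity m*(I) <= m*(I cap Q) + m*(I \ Q), hence m*(I \ Q) >= m(I) = 3. The reverse inequality m*(I \ Q) <= m*(I) = 3 is trivial since (I \ Q) is a subset of I. Therefore m*(I \ Q) = 3.

3


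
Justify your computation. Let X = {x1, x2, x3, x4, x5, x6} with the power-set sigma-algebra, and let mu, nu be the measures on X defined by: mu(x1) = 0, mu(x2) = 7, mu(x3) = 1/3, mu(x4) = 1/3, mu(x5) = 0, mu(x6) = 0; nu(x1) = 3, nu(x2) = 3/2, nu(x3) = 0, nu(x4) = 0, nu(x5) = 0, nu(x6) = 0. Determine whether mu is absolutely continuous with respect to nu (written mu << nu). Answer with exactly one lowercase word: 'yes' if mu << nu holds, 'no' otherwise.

mu << nu means: every nu-null measurable set is also mu-null; equivalently, for every atom x, if nu({x}) = 0 then mu({x}) = 0.
Checking each atom:
  x1: nu = 3 > 0 -> no constraint.
  x2: nu = 3/2 > 0 -> no constraint.
  x3: nu = 0, mu = 1/3 > 0 -> violates mu << nu.
  x4: nu = 0, mu = 1/3 > 0 -> violates mu << nu.
  x5: nu = 0, mu = 0 -> consistent with mu << nu.
  x6: nu = 0, mu = 0 -> consistent with mu << nu.
The atom(s) x3, x4 violate the condition (nu = 0 but mu > 0). Therefore mu is NOT absolutely continuous w.r.t. nu.

no


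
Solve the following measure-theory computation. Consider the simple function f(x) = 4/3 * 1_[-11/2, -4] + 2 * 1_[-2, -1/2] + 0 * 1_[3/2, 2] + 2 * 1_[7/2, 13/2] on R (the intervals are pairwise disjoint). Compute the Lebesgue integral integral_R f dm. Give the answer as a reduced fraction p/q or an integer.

For a simple function f = sum_i c_i * 1_{A_i} with disjoint A_i,
  integral f dm = sum_i c_i * m(A_i).
Lengths of the A_i:
  m(A_1) = -4 - (-11/2) = 3/2.
  m(A_2) = -1/2 - (-2) = 3/2.
  m(A_3) = 2 - 3/2 = 1/2.
  m(A_4) = 13/2 - 7/2 = 3.
Contributions c_i * m(A_i):
  (4/3) * (3/2) = 2.
  (2) * (3/2) = 3.
  (0) * (1/2) = 0.
  (2) * (3) = 6.
Total: 2 + 3 + 0 + 6 = 11.

11


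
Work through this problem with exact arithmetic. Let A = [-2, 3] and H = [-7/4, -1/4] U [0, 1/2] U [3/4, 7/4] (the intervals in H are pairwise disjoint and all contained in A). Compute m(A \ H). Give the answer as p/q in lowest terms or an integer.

The ambient interval has length m(A) = 3 - (-2) = 5.
Since the holes are disjoint and sit inside A, by finite additivity
  m(H) = sum_i (b_i - a_i), and m(A \ H) = m(A) - m(H).
Computing the hole measures:
  m(H_1) = -1/4 - (-7/4) = 3/2.
  m(H_2) = 1/2 - 0 = 1/2.
  m(H_3) = 7/4 - 3/4 = 1.
Summed: m(H) = 3/2 + 1/2 + 1 = 3.
So m(A \ H) = 5 - 3 = 2.

2


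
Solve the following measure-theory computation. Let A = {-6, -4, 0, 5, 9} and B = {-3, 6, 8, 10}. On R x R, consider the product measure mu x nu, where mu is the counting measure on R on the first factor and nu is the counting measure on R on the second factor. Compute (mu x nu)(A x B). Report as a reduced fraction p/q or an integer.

For a measurable rectangle A x B, the product measure satisfies
  (mu x nu)(A x B) = mu(A) * nu(B).
  mu(A) = 5.
  nu(B) = 4.
  (mu x nu)(A x B) = 5 * 4 = 20.

20


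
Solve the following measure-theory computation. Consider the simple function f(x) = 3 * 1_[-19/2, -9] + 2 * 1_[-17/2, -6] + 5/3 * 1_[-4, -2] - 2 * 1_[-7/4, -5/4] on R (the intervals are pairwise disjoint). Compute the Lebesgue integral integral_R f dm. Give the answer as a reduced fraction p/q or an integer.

For a simple function f = sum_i c_i * 1_{A_i} with disjoint A_i,
  integral f dm = sum_i c_i * m(A_i).
Lengths of the A_i:
  m(A_1) = -9 - (-19/2) = 1/2.
  m(A_2) = -6 - (-17/2) = 5/2.
  m(A_3) = -2 - (-4) = 2.
  m(A_4) = -5/4 - (-7/4) = 1/2.
Contributions c_i * m(A_i):
  (3) * (1/2) = 3/2.
  (2) * (5/2) = 5.
  (5/3) * (2) = 10/3.
  (-2) * (1/2) = -1.
Total: 3/2 + 5 + 10/3 - 1 = 53/6.

53/6


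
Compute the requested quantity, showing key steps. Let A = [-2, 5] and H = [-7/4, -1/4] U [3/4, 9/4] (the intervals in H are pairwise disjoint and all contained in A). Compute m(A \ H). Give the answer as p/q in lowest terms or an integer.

The ambient interval has length m(A) = 5 - (-2) = 7.
Since the holes are disjoint and sit inside A, by finite additivity
  m(H) = sum_i (b_i - a_i), and m(A \ H) = m(A) - m(H).
Computing the hole measures:
  m(H_1) = -1/4 - (-7/4) = 3/2.
  m(H_2) = 9/4 - 3/4 = 3/2.
Summed: m(H) = 3/2 + 3/2 = 3.
So m(A \ H) = 7 - 3 = 4.

4


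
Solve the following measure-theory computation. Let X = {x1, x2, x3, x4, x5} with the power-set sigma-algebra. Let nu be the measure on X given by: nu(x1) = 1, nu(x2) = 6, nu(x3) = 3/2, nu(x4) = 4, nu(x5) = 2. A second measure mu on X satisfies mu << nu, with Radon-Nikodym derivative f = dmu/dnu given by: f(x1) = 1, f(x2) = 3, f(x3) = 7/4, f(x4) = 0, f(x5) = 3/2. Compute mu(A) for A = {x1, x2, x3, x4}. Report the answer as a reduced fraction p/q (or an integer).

By the defining property of the Radon-Nikodym derivative, for every measurable set A,
  mu(A) = integral_A f dnu.
Since nu is a discrete measure concentrated on the atoms of X, the integral over A reduces to the sum
  mu(A) = sum_{x in A} f(x) * nu({x}).
Computing each term:
  x1: f(x1) * nu(x1) = 1 * 1 = 1.
  x2: f(x2) * nu(x2) = 3 * 6 = 18.
  x3: f(x3) * nu(x3) = 7/4 * 3/2 = 21/8.
  x4: f(x4) * nu(x4) = 0 * 4 = 0.
Summing: mu(A) = 1 + 18 + 21/8 + 0 = 173/8.

173/8


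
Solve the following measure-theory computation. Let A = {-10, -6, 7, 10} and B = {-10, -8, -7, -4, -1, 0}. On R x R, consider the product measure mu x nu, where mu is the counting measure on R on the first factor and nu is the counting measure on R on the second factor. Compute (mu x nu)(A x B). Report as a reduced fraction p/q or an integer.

For a measurable rectangle A x B, the product measure satisfies
  (mu x nu)(A x B) = mu(A) * nu(B).
  mu(A) = 4.
  nu(B) = 6.
  (mu x nu)(A x B) = 4 * 6 = 24.

24


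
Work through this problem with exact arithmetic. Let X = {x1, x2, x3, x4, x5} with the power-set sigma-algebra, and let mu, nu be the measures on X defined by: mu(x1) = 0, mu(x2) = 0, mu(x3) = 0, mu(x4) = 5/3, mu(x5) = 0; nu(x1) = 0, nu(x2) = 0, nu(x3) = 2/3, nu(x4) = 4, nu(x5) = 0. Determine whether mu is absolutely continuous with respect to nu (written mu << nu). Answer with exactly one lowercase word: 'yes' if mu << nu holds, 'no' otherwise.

mu << nu means: every nu-null measurable set is also mu-null; equivalently, for every atom x, if nu({x}) = 0 then mu({x}) = 0.
Checking each atom:
  x1: nu = 0, mu = 0 -> consistent with mu << nu.
  x2: nu = 0, mu = 0 -> consistent with mu << nu.
  x3: nu = 2/3 > 0 -> no constraint.
  x4: nu = 4 > 0 -> no constraint.
  x5: nu = 0, mu = 0 -> consistent with mu << nu.
No atom violates the condition. Therefore mu << nu.

yes


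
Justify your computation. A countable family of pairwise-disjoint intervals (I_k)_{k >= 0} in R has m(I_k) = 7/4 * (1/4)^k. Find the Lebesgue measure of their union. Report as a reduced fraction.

By countable additivity of the Lebesgue measure on pairwise disjoint measurable sets,
  m(union_{k >= 0} I_k) = sum_{k >= 0} m(I_k) = sum_{k >= 0} a * r^k,
  with a = 7/4 and r = 1/4.
Since 0 < r = 1/4 < 1, the geometric series converges:
  sum_{k >= 0} a * r^k = a / (1 - r).
  = 7/4 / (1 - 1/4)
  = 7/4 / (3/4)
  = 7/3.

7/3


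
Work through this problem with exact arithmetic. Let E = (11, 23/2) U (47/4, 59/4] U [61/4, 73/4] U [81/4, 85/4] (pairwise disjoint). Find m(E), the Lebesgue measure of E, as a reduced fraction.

For pairwise disjoint intervals, m(union_i I_i) = sum_i m(I_i),
and m is invariant under swapping open/closed endpoints (single points have measure 0).
So m(E) = sum_i (b_i - a_i).
  I_1 has length 23/2 - 11 = 1/2.
  I_2 has length 59/4 - 47/4 = 3.
  I_3 has length 73/4 - 61/4 = 3.
  I_4 has length 85/4 - 81/4 = 1.
Summing:
  m(E) = 1/2 + 3 + 3 + 1 = 15/2.

15/2


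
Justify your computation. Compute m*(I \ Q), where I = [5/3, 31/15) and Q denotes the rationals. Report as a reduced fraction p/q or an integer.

The interval I = [5/3, 31/15) has m(I) = 31/15 - 5/3 = 2/5 (endpoints are measure-zero, so open/closed/half-open agree). Write I = (I cap Q) u (I \ Q). The rationals in I are countable, so m*(I cap Q) = 0 (cover each rational by intervals whose total length is arbitrarily small). By countable subadditivity m*(I) <= m*(I cap Q) + m*(I \ Q), hence m*(I \ Q) >= m(I) = 2/5. The reverse inequality m*(I \ Q) <= m*(I) = 2/5 is trivial since (I \ Q) is a subset of I. Therefore m*(I \ Q) = 2/5.

2/5


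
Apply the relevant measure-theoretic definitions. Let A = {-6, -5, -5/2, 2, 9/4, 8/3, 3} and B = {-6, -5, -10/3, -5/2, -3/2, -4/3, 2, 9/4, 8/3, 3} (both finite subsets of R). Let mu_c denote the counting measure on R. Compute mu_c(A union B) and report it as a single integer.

Counting measure on a finite set equals cardinality. By inclusion-exclusion, |A union B| = |A| + |B| - |A cap B|.
|A| = 7, |B| = 10, |A cap B| = 7.
So mu_c(A union B) = 7 + 10 - 7 = 10.

10


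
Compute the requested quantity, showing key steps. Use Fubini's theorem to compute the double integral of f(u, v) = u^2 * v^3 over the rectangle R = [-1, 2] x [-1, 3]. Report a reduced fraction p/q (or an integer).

f(u, v) is a tensor product of a function of u and a function of v, and both factors are bounded continuous (hence Lebesgue integrable) on the rectangle, so Fubini's theorem applies:
  integral_R f d(m x m) = (integral_a1^b1 u^2 du) * (integral_a2^b2 v^3 dv).
Inner integral in u: integral_{-1}^{2} u^2 du = (2^3 - (-1)^3)/3
  = 3.
Inner integral in v: integral_{-1}^{3} v^3 dv = (3^4 - (-1)^4)/4
  = 20.
Product: (3) * (20) = 60.

60


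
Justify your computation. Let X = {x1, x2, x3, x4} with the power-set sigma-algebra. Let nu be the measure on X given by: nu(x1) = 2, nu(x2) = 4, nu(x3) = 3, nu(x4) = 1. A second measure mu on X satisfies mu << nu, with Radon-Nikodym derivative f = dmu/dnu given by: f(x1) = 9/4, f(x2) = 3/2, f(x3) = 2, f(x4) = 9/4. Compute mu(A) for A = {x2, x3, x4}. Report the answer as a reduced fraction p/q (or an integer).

By the defining property of the Radon-Nikodym derivative, for every measurable set A,
  mu(A) = integral_A f dnu.
Since nu is a discrete measure concentrated on the atoms of X, the integral over A reduces to the sum
  mu(A) = sum_{x in A} f(x) * nu({x}).
Computing each term:
  x2: f(x2) * nu(x2) = 3/2 * 4 = 6.
  x3: f(x3) * nu(x3) = 2 * 3 = 6.
  x4: f(x4) * nu(x4) = 9/4 * 1 = 9/4.
Summing: mu(A) = 6 + 6 + 9/4 = 57/4.

57/4


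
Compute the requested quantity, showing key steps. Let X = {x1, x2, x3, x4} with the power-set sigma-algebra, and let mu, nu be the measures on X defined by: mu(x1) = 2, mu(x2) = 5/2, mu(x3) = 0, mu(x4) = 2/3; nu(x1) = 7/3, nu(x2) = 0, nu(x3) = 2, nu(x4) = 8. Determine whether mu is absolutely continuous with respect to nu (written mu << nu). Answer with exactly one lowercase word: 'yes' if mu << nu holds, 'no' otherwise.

mu << nu means: every nu-null measurable set is also mu-null; equivalently, for every atom x, if nu({x}) = 0 then mu({x}) = 0.
Checking each atom:
  x1: nu = 7/3 > 0 -> no constraint.
  x2: nu = 0, mu = 5/2 > 0 -> violates mu << nu.
  x3: nu = 2 > 0 -> no constraint.
  x4: nu = 8 > 0 -> no constraint.
The atom(s) x2 violate the condition (nu = 0 but mu > 0). Therefore mu is NOT absolutely continuous w.r.t. nu.

no


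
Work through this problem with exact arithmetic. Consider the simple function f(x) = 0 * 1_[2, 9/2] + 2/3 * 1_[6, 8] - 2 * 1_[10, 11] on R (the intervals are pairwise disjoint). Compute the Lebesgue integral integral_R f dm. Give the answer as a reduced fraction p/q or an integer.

For a simple function f = sum_i c_i * 1_{A_i} with disjoint A_i,
  integral f dm = sum_i c_i * m(A_i).
Lengths of the A_i:
  m(A_1) = 9/2 - 2 = 5/2.
  m(A_2) = 8 - 6 = 2.
  m(A_3) = 11 - 10 = 1.
Contributions c_i * m(A_i):
  (0) * (5/2) = 0.
  (2/3) * (2) = 4/3.
  (-2) * (1) = -2.
Total: 0 + 4/3 - 2 = -2/3.

-2/3


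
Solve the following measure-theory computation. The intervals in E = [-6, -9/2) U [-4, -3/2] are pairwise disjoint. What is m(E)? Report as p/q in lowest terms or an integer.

For pairwise disjoint intervals, m(union_i I_i) = sum_i m(I_i),
and m is invariant under swapping open/closed endpoints (single points have measure 0).
So m(E) = sum_i (b_i - a_i).
  I_1 has length -9/2 - (-6) = 3/2.
  I_2 has length -3/2 - (-4) = 5/2.
Summing:
  m(E) = 3/2 + 5/2 = 4.

4


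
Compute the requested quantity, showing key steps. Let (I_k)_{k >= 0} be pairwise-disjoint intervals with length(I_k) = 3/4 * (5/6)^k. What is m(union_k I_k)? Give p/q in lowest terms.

By countable additivity of the Lebesgue measure on pairwise disjoint measurable sets,
  m(union_{k >= 0} I_k) = sum_{k >= 0} m(I_k) = sum_{k >= 0} a * r^k,
  with a = 3/4 and r = 5/6.
Since 0 < r = 5/6 < 1, the geometric series converges:
  sum_{k >= 0} a * r^k = a / (1 - r).
  = 3/4 / (1 - 5/6)
  = 3/4 / (1/6)
  = 9/2.

9/2


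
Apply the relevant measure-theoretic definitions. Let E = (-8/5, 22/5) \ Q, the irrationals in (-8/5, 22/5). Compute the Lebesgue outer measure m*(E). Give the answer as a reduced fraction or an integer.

The interval I = (-8/5, 22/5) has m(I) = 22/5 - (-8/5) = 6 (endpoints are measure-zero, so open/closed/half-open agree). Write I = (I cap Q) u (I \ Q). The rationals in I are countable, so m*(I cap Q) = 0 (cover each rational by intervals whose total length is arbitrarily small). By countable subadditivity m*(I) <= m*(I cap Q) + m*(I \ Q), hence m*(I \ Q) >= m(I) = 6. The reverse inequality m*(I \ Q) <= m*(I) = 6 is trivial since (I \ Q) is a subset of I. Therefore m*(I \ Q) = 6.

6


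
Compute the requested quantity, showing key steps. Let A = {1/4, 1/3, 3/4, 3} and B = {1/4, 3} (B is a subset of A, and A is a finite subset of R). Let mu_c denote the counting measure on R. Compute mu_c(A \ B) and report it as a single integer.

Counting measure assigns mu_c(E) = |E| (number of elements) when E is finite. For B subset A, A \ B is the set of elements of A not in B, so |A \ B| = |A| - |B|.
|A| = 4, |B| = 2, so mu_c(A \ B) = 4 - 2 = 2.

2


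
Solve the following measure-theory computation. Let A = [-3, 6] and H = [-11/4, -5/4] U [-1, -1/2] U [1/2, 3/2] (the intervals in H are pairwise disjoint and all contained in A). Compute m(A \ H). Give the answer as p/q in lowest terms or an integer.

The ambient interval has length m(A) = 6 - (-3) = 9.
Since the holes are disjoint and sit inside A, by finite additivity
  m(H) = sum_i (b_i - a_i), and m(A \ H) = m(A) - m(H).
Computing the hole measures:
  m(H_1) = -5/4 - (-11/4) = 3/2.
  m(H_2) = -1/2 - (-1) = 1/2.
  m(H_3) = 3/2 - 1/2 = 1.
Summed: m(H) = 3/2 + 1/2 + 1 = 3.
So m(A \ H) = 9 - 3 = 6.

6


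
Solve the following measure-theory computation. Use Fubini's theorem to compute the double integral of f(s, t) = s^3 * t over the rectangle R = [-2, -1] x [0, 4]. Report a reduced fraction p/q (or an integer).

f(s, t) is a tensor product of a function of s and a function of t, and both factors are bounded continuous (hence Lebesgue integrable) on the rectangle, so Fubini's theorem applies:
  integral_R f d(m x m) = (integral_a1^b1 s^3 ds) * (integral_a2^b2 t dt).
Inner integral in s: integral_{-2}^{-1} s^3 ds = ((-1)^4 - (-2)^4)/4
  = -15/4.
Inner integral in t: integral_{0}^{4} t dt = (4^2 - 0^2)/2
  = 8.
Product: (-15/4) * (8) = -30.

-30


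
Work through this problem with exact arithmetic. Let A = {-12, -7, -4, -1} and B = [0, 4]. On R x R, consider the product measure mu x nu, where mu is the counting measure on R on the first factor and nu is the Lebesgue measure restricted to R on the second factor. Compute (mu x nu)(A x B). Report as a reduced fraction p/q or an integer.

For a measurable rectangle A x B, the product measure satisfies
  (mu x nu)(A x B) = mu(A) * nu(B).
  mu(A) = 4.
  nu(B) = 4.
  (mu x nu)(A x B) = 4 * 4 = 16.

16


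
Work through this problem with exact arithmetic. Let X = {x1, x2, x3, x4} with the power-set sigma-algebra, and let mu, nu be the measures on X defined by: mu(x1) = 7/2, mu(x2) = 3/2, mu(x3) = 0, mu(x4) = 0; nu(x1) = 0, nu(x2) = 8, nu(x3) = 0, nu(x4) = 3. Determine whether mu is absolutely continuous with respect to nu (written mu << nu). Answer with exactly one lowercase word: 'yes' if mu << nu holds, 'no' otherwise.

mu << nu means: every nu-null measurable set is also mu-null; equivalently, for every atom x, if nu({x}) = 0 then mu({x}) = 0.
Checking each atom:
  x1: nu = 0, mu = 7/2 > 0 -> violates mu << nu.
  x2: nu = 8 > 0 -> no constraint.
  x3: nu = 0, mu = 0 -> consistent with mu << nu.
  x4: nu = 3 > 0 -> no constraint.
The atom(s) x1 violate the condition (nu = 0 but mu > 0). Therefore mu is NOT absolutely continuous w.r.t. nu.

no


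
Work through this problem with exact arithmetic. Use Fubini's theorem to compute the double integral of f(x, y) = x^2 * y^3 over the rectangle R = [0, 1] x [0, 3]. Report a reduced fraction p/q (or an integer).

f(x, y) is a tensor product of a function of x and a function of y, and both factors are bounded continuous (hence Lebesgue integrable) on the rectangle, so Fubini's theorem applies:
  integral_R f d(m x m) = (integral_a1^b1 x^2 dx) * (integral_a2^b2 y^3 dy).
Inner integral in x: integral_{0}^{1} x^2 dx = (1^3 - 0^3)/3
  = 1/3.
Inner integral in y: integral_{0}^{3} y^3 dy = (3^4 - 0^4)/4
  = 81/4.
Product: (1/3) * (81/4) = 27/4.

27/4


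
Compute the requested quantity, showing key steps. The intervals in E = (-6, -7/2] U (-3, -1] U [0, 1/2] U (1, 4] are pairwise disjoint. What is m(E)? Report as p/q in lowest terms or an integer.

For pairwise disjoint intervals, m(union_i I_i) = sum_i m(I_i),
and m is invariant under swapping open/closed endpoints (single points have measure 0).
So m(E) = sum_i (b_i - a_i).
  I_1 has length -7/2 - (-6) = 5/2.
  I_2 has length -1 - (-3) = 2.
  I_3 has length 1/2 - 0 = 1/2.
  I_4 has length 4 - 1 = 3.
Summing:
  m(E) = 5/2 + 2 + 1/2 + 3 = 8.

8


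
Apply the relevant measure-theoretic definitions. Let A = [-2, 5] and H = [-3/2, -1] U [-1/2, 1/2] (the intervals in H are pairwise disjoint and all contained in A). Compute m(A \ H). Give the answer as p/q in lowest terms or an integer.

The ambient interval has length m(A) = 5 - (-2) = 7.
Since the holes are disjoint and sit inside A, by finite additivity
  m(H) = sum_i (b_i - a_i), and m(A \ H) = m(A) - m(H).
Computing the hole measures:
  m(H_1) = -1 - (-3/2) = 1/2.
  m(H_2) = 1/2 - (-1/2) = 1.
Summed: m(H) = 1/2 + 1 = 3/2.
So m(A \ H) = 7 - 3/2 = 11/2.

11/2


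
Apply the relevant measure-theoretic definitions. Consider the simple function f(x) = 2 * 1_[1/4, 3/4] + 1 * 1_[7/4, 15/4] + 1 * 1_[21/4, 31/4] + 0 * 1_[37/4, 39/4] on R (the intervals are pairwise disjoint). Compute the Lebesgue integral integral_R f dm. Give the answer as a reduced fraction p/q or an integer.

For a simple function f = sum_i c_i * 1_{A_i} with disjoint A_i,
  integral f dm = sum_i c_i * m(A_i).
Lengths of the A_i:
  m(A_1) = 3/4 - 1/4 = 1/2.
  m(A_2) = 15/4 - 7/4 = 2.
  m(A_3) = 31/4 - 21/4 = 5/2.
  m(A_4) = 39/4 - 37/4 = 1/2.
Contributions c_i * m(A_i):
  (2) * (1/2) = 1.
  (1) * (2) = 2.
  (1) * (5/2) = 5/2.
  (0) * (1/2) = 0.
Total: 1 + 2 + 5/2 + 0 = 11/2.

11/2


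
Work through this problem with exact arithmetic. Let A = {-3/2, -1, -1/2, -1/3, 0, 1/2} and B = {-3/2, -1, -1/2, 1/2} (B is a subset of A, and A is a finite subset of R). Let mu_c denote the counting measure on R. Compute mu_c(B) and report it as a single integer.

Counting measure assigns mu_c(E) = |E| (number of elements) when E is finite.
B has 4 element(s), so mu_c(B) = 4.

4


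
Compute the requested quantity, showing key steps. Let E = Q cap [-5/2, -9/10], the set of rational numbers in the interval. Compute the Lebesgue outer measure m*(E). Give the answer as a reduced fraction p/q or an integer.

The set Q cap [-5/2, -9/10] is countable (a subset of the countable set Q). Lebesgue outer measure of any countable set is 0: each singleton {q} has m*({q}) = 0, and by countable subadditivity m*(union_k {q_k}) <= sum_k m*({q_k}) = sum_k 0 = 0. The reverse inequality m*(E) >= 0 is automatic. So m*(Q cap [-5/2, -9/10]) = 0.

0


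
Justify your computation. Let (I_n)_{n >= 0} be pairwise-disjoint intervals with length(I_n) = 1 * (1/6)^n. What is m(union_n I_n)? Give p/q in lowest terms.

By countable additivity of the Lebesgue measure on pairwise disjoint measurable sets,
  m(union_{n >= 0} I_n) = sum_{n >= 0} m(I_n) = sum_{n >= 0} a * r^n,
  with a = 1 and r = 1/6.
Since 0 < r = 1/6 < 1, the geometric series converges:
  sum_{n >= 0} a * r^n = a / (1 - r).
  = 1 / (1 - 1/6)
  = 1 / (5/6)
  = 6/5.

6/5


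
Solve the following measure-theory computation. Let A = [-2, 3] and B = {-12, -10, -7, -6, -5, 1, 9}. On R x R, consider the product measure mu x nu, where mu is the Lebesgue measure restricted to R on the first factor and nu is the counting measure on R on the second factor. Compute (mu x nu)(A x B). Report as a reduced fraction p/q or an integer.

For a measurable rectangle A x B, the product measure satisfies
  (mu x nu)(A x B) = mu(A) * nu(B).
  mu(A) = 5.
  nu(B) = 7.
  (mu x nu)(A x B) = 5 * 7 = 35.

35


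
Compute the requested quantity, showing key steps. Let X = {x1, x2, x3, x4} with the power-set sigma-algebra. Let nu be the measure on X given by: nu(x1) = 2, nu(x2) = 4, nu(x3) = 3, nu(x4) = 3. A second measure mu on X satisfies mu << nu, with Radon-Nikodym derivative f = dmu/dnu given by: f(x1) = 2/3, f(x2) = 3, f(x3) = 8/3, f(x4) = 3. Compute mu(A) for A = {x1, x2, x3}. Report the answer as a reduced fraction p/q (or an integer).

By the defining property of the Radon-Nikodym derivative, for every measurable set A,
  mu(A) = integral_A f dnu.
Since nu is a discrete measure concentrated on the atoms of X, the integral over A reduces to the sum
  mu(A) = sum_{x in A} f(x) * nu({x}).
Computing each term:
  x1: f(x1) * nu(x1) = 2/3 * 2 = 4/3.
  x2: f(x2) * nu(x2) = 3 * 4 = 12.
  x3: f(x3) * nu(x3) = 8/3 * 3 = 8.
Summing: mu(A) = 4/3 + 12 + 8 = 64/3.

64/3


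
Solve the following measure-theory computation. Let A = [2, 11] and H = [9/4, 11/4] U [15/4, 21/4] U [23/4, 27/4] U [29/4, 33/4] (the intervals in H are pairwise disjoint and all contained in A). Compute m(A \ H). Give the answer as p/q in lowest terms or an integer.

The ambient interval has length m(A) = 11 - 2 = 9.
Since the holes are disjoint and sit inside A, by finite additivity
  m(H) = sum_i (b_i - a_i), and m(A \ H) = m(A) - m(H).
Computing the hole measures:
  m(H_1) = 11/4 - 9/4 = 1/2.
  m(H_2) = 21/4 - 15/4 = 3/2.
  m(H_3) = 27/4 - 23/4 = 1.
  m(H_4) = 33/4 - 29/4 = 1.
Summed: m(H) = 1/2 + 3/2 + 1 + 1 = 4.
So m(A \ H) = 9 - 4 = 5.

5


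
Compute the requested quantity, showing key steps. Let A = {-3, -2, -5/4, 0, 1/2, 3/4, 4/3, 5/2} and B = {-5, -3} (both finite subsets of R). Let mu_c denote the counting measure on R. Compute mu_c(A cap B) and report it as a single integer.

Counting measure on a finite set equals cardinality. mu_c(A cap B) = |A cap B| (elements appearing in both).
Enumerating the elements of A that also lie in B gives 1 element(s).
So mu_c(A cap B) = 1.

1


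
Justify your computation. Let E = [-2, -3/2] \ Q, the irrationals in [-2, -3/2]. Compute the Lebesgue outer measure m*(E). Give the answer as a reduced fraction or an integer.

The interval I = [-2, -3/2] has m(I) = -3/2 - (-2) = 1/2 (endpoints are measure-zero, so open/closed/half-open agree). Write I = (I cap Q) u (I \ Q). The rationals in I are countable, so m*(I cap Q) = 0 (cover each rational by intervals whose total length is arbitrarily small). By countable subadditivity m*(I) <= m*(I cap Q) + m*(I \ Q), hence m*(I \ Q) >= m(I) = 1/2. The reverse inequality m*(I \ Q) <= m*(I) = 1/2 is trivial since (I \ Q) is a subset of I. Therefore m*(I \ Q) = 1/2.

1/2


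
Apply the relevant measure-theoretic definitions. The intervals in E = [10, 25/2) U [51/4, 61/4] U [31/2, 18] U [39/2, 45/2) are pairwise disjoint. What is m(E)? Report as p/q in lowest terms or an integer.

For pairwise disjoint intervals, m(union_i I_i) = sum_i m(I_i),
and m is invariant under swapping open/closed endpoints (single points have measure 0).
So m(E) = sum_i (b_i - a_i).
  I_1 has length 25/2 - 10 = 5/2.
  I_2 has length 61/4 - 51/4 = 5/2.
  I_3 has length 18 - 31/2 = 5/2.
  I_4 has length 45/2 - 39/2 = 3.
Summing:
  m(E) = 5/2 + 5/2 + 5/2 + 3 = 21/2.

21/2


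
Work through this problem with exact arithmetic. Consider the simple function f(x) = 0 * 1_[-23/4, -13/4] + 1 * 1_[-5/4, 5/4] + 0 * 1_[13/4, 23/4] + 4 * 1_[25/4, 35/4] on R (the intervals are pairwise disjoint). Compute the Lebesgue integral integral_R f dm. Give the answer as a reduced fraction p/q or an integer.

For a simple function f = sum_i c_i * 1_{A_i} with disjoint A_i,
  integral f dm = sum_i c_i * m(A_i).
Lengths of the A_i:
  m(A_1) = -13/4 - (-23/4) = 5/2.
  m(A_2) = 5/4 - (-5/4) = 5/2.
  m(A_3) = 23/4 - 13/4 = 5/2.
  m(A_4) = 35/4 - 25/4 = 5/2.
Contributions c_i * m(A_i):
  (0) * (5/2) = 0.
  (1) * (5/2) = 5/2.
  (0) * (5/2) = 0.
  (4) * (5/2) = 10.
Total: 0 + 5/2 + 0 + 10 = 25/2.

25/2


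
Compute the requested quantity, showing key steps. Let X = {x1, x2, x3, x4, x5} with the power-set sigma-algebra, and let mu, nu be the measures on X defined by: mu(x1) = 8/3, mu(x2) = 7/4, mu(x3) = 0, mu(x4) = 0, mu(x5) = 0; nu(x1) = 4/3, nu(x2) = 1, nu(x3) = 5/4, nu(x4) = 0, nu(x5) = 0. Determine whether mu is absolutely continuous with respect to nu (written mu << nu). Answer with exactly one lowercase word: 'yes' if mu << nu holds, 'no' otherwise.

mu << nu means: every nu-null measurable set is also mu-null; equivalently, for every atom x, if nu({x}) = 0 then mu({x}) = 0.
Checking each atom:
  x1: nu = 4/3 > 0 -> no constraint.
  x2: nu = 1 > 0 -> no constraint.
  x3: nu = 5/4 > 0 -> no constraint.
  x4: nu = 0, mu = 0 -> consistent with mu << nu.
  x5: nu = 0, mu = 0 -> consistent with mu << nu.
No atom violates the condition. Therefore mu << nu.

yes


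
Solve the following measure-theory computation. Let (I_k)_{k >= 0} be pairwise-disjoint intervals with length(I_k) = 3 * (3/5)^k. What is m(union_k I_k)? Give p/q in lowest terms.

By countable additivity of the Lebesgue measure on pairwise disjoint measurable sets,
  m(union_{k >= 0} I_k) = sum_{k >= 0} m(I_k) = sum_{k >= 0} a * r^k,
  with a = 3 and r = 3/5.
Since 0 < r = 3/5 < 1, the geometric series converges:
  sum_{k >= 0} a * r^k = a / (1 - r).
  = 3 / (1 - 3/5)
  = 3 / (2/5)
  = 15/2.

15/2


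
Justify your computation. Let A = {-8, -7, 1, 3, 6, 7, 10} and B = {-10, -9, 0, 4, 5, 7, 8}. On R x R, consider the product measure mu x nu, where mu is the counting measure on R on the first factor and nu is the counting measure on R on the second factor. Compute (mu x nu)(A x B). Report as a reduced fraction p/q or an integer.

For a measurable rectangle A x B, the product measure satisfies
  (mu x nu)(A x B) = mu(A) * nu(B).
  mu(A) = 7.
  nu(B) = 7.
  (mu x nu)(A x B) = 7 * 7 = 49.

49


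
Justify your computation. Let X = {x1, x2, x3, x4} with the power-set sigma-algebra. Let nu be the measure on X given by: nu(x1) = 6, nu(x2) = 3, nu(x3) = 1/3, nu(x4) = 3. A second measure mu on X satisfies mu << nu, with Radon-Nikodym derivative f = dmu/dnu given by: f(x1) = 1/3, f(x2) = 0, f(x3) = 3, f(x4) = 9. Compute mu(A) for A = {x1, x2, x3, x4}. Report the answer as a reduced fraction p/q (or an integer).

By the defining property of the Radon-Nikodym derivative, for every measurable set A,
  mu(A) = integral_A f dnu.
Since nu is a discrete measure concentrated on the atoms of X, the integral over A reduces to the sum
  mu(A) = sum_{x in A} f(x) * nu({x}).
Computing each term:
  x1: f(x1) * nu(x1) = 1/3 * 6 = 2.
  x2: f(x2) * nu(x2) = 0 * 3 = 0.
  x3: f(x3) * nu(x3) = 3 * 1/3 = 1.
  x4: f(x4) * nu(x4) = 9 * 3 = 27.
Summing: mu(A) = 2 + 0 + 1 + 27 = 30.

30


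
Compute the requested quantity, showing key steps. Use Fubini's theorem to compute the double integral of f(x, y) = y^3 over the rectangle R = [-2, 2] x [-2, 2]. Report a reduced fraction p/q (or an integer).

f(x, y) is a tensor product of a function of x and a function of y, and both factors are bounded continuous (hence Lebesgue integrable) on the rectangle, so Fubini's theorem applies:
  integral_R f d(m x m) = (integral_a1^b1 1 dx) * (integral_a2^b2 y^3 dy).
Inner integral in x: integral_{-2}^{2} 1 dx = (2^1 - (-2)^1)/1
  = 4.
Inner integral in y: integral_{-2}^{2} y^3 dy = (2^4 - (-2)^4)/4
  = 0.
Product: (4) * (0) = 0.

0


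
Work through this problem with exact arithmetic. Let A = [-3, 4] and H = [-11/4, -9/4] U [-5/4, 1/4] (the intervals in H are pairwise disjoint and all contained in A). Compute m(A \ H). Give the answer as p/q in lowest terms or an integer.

The ambient interval has length m(A) = 4 - (-3) = 7.
Since the holes are disjoint and sit inside A, by finite additivity
  m(H) = sum_i (b_i - a_i), and m(A \ H) = m(A) - m(H).
Computing the hole measures:
  m(H_1) = -9/4 - (-11/4) = 1/2.
  m(H_2) = 1/4 - (-5/4) = 3/2.
Summed: m(H) = 1/2 + 3/2 = 2.
So m(A \ H) = 7 - 2 = 5.

5


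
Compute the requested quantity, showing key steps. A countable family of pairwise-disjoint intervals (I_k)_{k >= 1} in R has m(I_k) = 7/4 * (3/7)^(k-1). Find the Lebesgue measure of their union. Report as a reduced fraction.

By countable additivity of the Lebesgue measure on pairwise disjoint measurable sets,
  m(union_{k >= 1} I_k) = sum_{k >= 1} m(I_k) = sum_{k >= 1} a * r^(k-1),
  with a = 7/4 and r = 3/7.
Since 0 < r = 3/7 < 1, the geometric series converges:
  sum_{k >= 1} a * r^(k-1) = a / (1 - r).
  = 7/4 / (1 - 3/7)
  = 7/4 / (4/7)
  = 49/16.

49/16


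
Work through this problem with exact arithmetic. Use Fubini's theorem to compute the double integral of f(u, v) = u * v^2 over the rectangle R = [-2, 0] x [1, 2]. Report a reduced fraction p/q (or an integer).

f(u, v) is a tensor product of a function of u and a function of v, and both factors are bounded continuous (hence Lebesgue integrable) on the rectangle, so Fubini's theorem applies:
  integral_R f d(m x m) = (integral_a1^b1 u du) * (integral_a2^b2 v^2 dv).
Inner integral in u: integral_{-2}^{0} u du = (0^2 - (-2)^2)/2
  = -2.
Inner integral in v: integral_{1}^{2} v^2 dv = (2^3 - 1^3)/3
  = 7/3.
Product: (-2) * (7/3) = -14/3.

-14/3


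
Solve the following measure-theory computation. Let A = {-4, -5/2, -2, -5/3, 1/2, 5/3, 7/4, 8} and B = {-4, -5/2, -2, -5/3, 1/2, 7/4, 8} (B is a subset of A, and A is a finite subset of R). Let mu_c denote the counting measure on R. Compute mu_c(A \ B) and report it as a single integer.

Counting measure assigns mu_c(E) = |E| (number of elements) when E is finite. For B subset A, A \ B is the set of elements of A not in B, so |A \ B| = |A| - |B|.
|A| = 8, |B| = 7, so mu_c(A \ B) = 8 - 7 = 1.

1


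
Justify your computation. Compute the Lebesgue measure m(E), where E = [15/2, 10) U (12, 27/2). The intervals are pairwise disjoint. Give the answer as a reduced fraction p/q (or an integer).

For pairwise disjoint intervals, m(union_i I_i) = sum_i m(I_i),
and m is invariant under swapping open/closed endpoints (single points have measure 0).
So m(E) = sum_i (b_i - a_i).
  I_1 has length 10 - 15/2 = 5/2.
  I_2 has length 27/2 - 12 = 3/2.
Summing:
  m(E) = 5/2 + 3/2 = 4.

4


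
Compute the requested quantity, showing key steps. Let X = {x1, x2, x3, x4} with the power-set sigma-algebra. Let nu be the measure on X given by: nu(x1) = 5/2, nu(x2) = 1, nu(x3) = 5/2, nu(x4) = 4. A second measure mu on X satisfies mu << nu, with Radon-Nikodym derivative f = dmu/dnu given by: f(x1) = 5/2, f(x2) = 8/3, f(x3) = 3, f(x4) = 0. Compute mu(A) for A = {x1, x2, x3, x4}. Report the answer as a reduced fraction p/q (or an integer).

By the defining property of the Radon-Nikodym derivative, for every measurable set A,
  mu(A) = integral_A f dnu.
Since nu is a discrete measure concentrated on the atoms of X, the integral over A reduces to the sum
  mu(A) = sum_{x in A} f(x) * nu({x}).
Computing each term:
  x1: f(x1) * nu(x1) = 5/2 * 5/2 = 25/4.
  x2: f(x2) * nu(x2) = 8/3 * 1 = 8/3.
  x3: f(x3) * nu(x3) = 3 * 5/2 = 15/2.
  x4: f(x4) * nu(x4) = 0 * 4 = 0.
Summing: mu(A) = 25/4 + 8/3 + 15/2 + 0 = 197/12.

197/12


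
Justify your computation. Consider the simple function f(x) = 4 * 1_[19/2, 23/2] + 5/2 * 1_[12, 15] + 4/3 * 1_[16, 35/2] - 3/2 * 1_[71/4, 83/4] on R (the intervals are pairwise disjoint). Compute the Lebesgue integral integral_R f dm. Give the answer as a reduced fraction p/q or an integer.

For a simple function f = sum_i c_i * 1_{A_i} with disjoint A_i,
  integral f dm = sum_i c_i * m(A_i).
Lengths of the A_i:
  m(A_1) = 23/2 - 19/2 = 2.
  m(A_2) = 15 - 12 = 3.
  m(A_3) = 35/2 - 16 = 3/2.
  m(A_4) = 83/4 - 71/4 = 3.
Contributions c_i * m(A_i):
  (4) * (2) = 8.
  (5/2) * (3) = 15/2.
  (4/3) * (3/2) = 2.
  (-3/2) * (3) = -9/2.
Total: 8 + 15/2 + 2 - 9/2 = 13.

13


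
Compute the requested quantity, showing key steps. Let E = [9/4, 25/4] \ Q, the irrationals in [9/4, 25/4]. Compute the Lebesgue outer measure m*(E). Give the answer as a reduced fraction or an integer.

The interval I = [9/4, 25/4] has m(I) = 25/4 - 9/4 = 4 (endpoints are measure-zero, so open/closed/half-open agree). Write I = (I cap Q) u (I \ Q). The rationals in I are countable, so m*(I cap Q) = 0 (cover each rational by intervals whose total length is arbitrarily small). By countable subadditivity m*(I) <= m*(I cap Q) + m*(I \ Q), hence m*(I \ Q) >= m(I) = 4. The reverse inequality m*(I \ Q) <= m*(I) = 4 is trivial since (I \ Q) is a subset of I. Therefore m*(I \ Q) = 4.

4


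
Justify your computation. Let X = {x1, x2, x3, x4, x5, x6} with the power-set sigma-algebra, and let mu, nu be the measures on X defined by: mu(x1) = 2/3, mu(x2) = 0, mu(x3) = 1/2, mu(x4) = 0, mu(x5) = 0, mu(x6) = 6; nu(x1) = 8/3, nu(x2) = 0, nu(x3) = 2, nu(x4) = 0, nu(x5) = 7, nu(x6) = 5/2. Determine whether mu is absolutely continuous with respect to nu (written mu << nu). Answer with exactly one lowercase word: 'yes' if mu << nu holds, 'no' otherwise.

mu << nu means: every nu-null measurable set is also mu-null; equivalently, for every atom x, if nu({x}) = 0 then mu({x}) = 0.
Checking each atom:
  x1: nu = 8/3 > 0 -> no constraint.
  x2: nu = 0, mu = 0 -> consistent with mu << nu.
  x3: nu = 2 > 0 -> no constraint.
  x4: nu = 0, mu = 0 -> consistent with mu << nu.
  x5: nu = 7 > 0 -> no constraint.
  x6: nu = 5/2 > 0 -> no constraint.
No atom violates the condition. Therefore mu << nu.

yes


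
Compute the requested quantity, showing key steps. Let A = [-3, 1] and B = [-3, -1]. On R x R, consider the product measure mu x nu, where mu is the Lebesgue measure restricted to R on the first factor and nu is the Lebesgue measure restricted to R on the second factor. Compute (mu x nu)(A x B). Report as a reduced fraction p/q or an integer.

For a measurable rectangle A x B, the product measure satisfies
  (mu x nu)(A x B) = mu(A) * nu(B).
  mu(A) = 4.
  nu(B) = 2.
  (mu x nu)(A x B) = 4 * 2 = 8.

8


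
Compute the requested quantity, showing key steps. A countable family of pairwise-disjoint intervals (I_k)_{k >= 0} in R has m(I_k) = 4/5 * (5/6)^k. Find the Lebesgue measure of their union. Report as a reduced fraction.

By countable additivity of the Lebesgue measure on pairwise disjoint measurable sets,
  m(union_{k >= 0} I_k) = sum_{k >= 0} m(I_k) = sum_{k >= 0} a * r^k,
  with a = 4/5 and r = 5/6.
Since 0 < r = 5/6 < 1, the geometric series converges:
  sum_{k >= 0} a * r^k = a / (1 - r).
  = 4/5 / (1 - 5/6)
  = 4/5 / (1/6)
  = 24/5.

24/5


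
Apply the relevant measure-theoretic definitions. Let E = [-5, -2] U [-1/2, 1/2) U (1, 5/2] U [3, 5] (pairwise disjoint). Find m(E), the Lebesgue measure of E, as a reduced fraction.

For pairwise disjoint intervals, m(union_i I_i) = sum_i m(I_i),
and m is invariant under swapping open/closed endpoints (single points have measure 0).
So m(E) = sum_i (b_i - a_i).
  I_1 has length -2 - (-5) = 3.
  I_2 has length 1/2 - (-1/2) = 1.
  I_3 has length 5/2 - 1 = 3/2.
  I_4 has length 5 - 3 = 2.
Summing:
  m(E) = 3 + 1 + 3/2 + 2 = 15/2.

15/2


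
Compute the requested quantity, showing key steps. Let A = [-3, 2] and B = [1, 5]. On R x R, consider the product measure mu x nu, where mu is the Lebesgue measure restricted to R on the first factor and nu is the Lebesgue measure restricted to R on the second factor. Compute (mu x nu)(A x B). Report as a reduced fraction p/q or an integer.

For a measurable rectangle A x B, the product measure satisfies
  (mu x nu)(A x B) = mu(A) * nu(B).
  mu(A) = 5.
  nu(B) = 4.
  (mu x nu)(A x B) = 5 * 4 = 20.

20


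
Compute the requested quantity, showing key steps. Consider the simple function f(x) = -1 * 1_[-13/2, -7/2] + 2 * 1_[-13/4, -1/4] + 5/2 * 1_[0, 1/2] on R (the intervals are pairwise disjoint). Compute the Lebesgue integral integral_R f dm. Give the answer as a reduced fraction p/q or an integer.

For a simple function f = sum_i c_i * 1_{A_i} with disjoint A_i,
  integral f dm = sum_i c_i * m(A_i).
Lengths of the A_i:
  m(A_1) = -7/2 - (-13/2) = 3.
  m(A_2) = -1/4 - (-13/4) = 3.
  m(A_3) = 1/2 - 0 = 1/2.
Contributions c_i * m(A_i):
  (-1) * (3) = -3.
  (2) * (3) = 6.
  (5/2) * (1/2) = 5/4.
Total: -3 + 6 + 5/4 = 17/4.

17/4


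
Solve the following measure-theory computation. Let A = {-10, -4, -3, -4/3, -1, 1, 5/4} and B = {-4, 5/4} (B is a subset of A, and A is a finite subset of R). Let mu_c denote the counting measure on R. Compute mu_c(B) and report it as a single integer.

Counting measure assigns mu_c(E) = |E| (number of elements) when E is finite.
B has 2 element(s), so mu_c(B) = 2.

2


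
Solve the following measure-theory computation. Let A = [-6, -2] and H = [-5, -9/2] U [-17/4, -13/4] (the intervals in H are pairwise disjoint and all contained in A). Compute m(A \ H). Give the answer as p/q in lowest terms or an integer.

The ambient interval has length m(A) = -2 - (-6) = 4.
Since the holes are disjoint and sit inside A, by finite additivity
  m(H) = sum_i (b_i - a_i), and m(A \ H) = m(A) - m(H).
Computing the hole measures:
  m(H_1) = -9/2 - (-5) = 1/2.
  m(H_2) = -13/4 - (-17/4) = 1.
Summed: m(H) = 1/2 + 1 = 3/2.
So m(A \ H) = 4 - 3/2 = 5/2.

5/2


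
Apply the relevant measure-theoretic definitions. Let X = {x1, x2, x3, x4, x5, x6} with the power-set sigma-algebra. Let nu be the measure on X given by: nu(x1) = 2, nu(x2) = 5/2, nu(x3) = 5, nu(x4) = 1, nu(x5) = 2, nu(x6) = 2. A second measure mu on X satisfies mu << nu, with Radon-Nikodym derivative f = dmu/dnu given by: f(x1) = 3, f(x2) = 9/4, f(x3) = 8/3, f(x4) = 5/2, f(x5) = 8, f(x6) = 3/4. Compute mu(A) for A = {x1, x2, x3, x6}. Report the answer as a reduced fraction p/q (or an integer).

By the defining property of the Radon-Nikodym derivative, for every measurable set A,
  mu(A) = integral_A f dnu.
Since nu is a discrete measure concentrated on the atoms of X, the integral over A reduces to the sum
  mu(A) = sum_{x in A} f(x) * nu({x}).
Computing each term:
  x1: f(x1) * nu(x1) = 3 * 2 = 6.
  x2: f(x2) * nu(x2) = 9/4 * 5/2 = 45/8.
  x3: f(x3) * nu(x3) = 8/3 * 5 = 40/3.
  x6: f(x6) * nu(x6) = 3/4 * 2 = 3/2.
Summing: mu(A) = 6 + 45/8 + 40/3 + 3/2 = 635/24.

635/24


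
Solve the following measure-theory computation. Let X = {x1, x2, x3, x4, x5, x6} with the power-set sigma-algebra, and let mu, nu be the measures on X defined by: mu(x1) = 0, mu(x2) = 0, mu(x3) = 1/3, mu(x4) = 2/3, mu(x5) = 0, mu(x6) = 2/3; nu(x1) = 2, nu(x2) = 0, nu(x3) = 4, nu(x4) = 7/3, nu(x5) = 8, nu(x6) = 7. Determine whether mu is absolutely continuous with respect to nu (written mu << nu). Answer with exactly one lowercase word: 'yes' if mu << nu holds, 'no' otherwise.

mu << nu means: every nu-null measurable set is also mu-null; equivalently, for every atom x, if nu({x}) = 0 then mu({x}) = 0.
Checking each atom:
  x1: nu = 2 > 0 -> no constraint.
  x2: nu = 0, mu = 0 -> consistent with mu << nu.
  x3: nu = 4 > 0 -> no constraint.
  x4: nu = 7/3 > 0 -> no constraint.
  x5: nu = 8 > 0 -> no constraint.
  x6: nu = 7 > 0 -> no constraint.
No atom violates the condition. Therefore mu << nu.

yes
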